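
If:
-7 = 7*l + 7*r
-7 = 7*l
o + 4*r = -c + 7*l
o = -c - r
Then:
No Solution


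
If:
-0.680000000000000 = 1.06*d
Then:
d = -0.64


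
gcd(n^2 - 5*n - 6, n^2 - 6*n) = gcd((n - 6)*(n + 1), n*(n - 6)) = n - 6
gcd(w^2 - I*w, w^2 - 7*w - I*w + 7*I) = w - I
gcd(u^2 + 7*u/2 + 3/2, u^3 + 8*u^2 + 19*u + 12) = u + 3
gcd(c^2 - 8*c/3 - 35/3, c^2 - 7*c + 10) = c - 5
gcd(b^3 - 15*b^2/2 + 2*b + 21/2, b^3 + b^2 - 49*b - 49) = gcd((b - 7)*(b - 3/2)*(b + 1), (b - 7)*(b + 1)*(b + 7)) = b^2 - 6*b - 7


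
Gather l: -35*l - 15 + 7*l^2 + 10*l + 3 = 7*l^2 - 25*l - 12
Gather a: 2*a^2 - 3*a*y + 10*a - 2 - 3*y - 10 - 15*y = 2*a^2 + a*(10 - 3*y) - 18*y - 12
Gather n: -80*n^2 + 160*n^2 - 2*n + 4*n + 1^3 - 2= 80*n^2 + 2*n - 1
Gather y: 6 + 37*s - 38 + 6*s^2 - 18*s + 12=6*s^2 + 19*s - 20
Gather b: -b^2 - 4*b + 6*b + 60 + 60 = -b^2 + 2*b + 120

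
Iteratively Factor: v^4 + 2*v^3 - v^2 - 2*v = (v)*(v^3 + 2*v^2 - v - 2) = v*(v + 1)*(v^2 + v - 2) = v*(v + 1)*(v + 2)*(v - 1)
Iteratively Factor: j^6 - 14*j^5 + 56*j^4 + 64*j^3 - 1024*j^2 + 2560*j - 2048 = (j - 2)*(j^5 - 12*j^4 + 32*j^3 + 128*j^2 - 768*j + 1024) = (j - 4)*(j - 2)*(j^4 - 8*j^3 + 128*j - 256) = (j - 4)^2*(j - 2)*(j^3 - 4*j^2 - 16*j + 64) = (j - 4)^2*(j - 2)*(j + 4)*(j^2 - 8*j + 16) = (j - 4)^3*(j - 2)*(j + 4)*(j - 4)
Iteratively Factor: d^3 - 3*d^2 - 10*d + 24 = (d - 2)*(d^2 - d - 12) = (d - 2)*(d + 3)*(d - 4)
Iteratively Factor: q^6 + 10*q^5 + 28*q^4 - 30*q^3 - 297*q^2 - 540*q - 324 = (q - 3)*(q^5 + 13*q^4 + 67*q^3 + 171*q^2 + 216*q + 108) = (q - 3)*(q + 2)*(q^4 + 11*q^3 + 45*q^2 + 81*q + 54) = (q - 3)*(q + 2)^2*(q^3 + 9*q^2 + 27*q + 27) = (q - 3)*(q + 2)^2*(q + 3)*(q^2 + 6*q + 9) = (q - 3)*(q + 2)^2*(q + 3)^2*(q + 3)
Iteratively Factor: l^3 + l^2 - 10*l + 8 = (l - 2)*(l^2 + 3*l - 4) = (l - 2)*(l + 4)*(l - 1)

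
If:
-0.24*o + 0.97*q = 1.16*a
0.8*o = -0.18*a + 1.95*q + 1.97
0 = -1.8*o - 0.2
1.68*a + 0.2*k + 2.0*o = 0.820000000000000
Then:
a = -0.93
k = 13.04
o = -0.11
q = -1.14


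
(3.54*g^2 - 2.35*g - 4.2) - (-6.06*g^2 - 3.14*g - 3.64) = 9.6*g^2 + 0.79*g - 0.56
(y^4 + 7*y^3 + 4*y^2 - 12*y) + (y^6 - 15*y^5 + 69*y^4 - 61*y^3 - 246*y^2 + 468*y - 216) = y^6 - 15*y^5 + 70*y^4 - 54*y^3 - 242*y^2 + 456*y - 216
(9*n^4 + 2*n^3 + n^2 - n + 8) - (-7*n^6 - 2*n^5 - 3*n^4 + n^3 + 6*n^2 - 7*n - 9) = 7*n^6 + 2*n^5 + 12*n^4 + n^3 - 5*n^2 + 6*n + 17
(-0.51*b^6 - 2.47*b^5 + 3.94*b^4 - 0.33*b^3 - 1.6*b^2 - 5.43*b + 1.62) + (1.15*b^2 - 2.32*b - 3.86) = -0.51*b^6 - 2.47*b^5 + 3.94*b^4 - 0.33*b^3 - 0.45*b^2 - 7.75*b - 2.24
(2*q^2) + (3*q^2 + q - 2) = 5*q^2 + q - 2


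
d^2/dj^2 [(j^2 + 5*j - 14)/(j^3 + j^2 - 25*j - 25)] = 2*(j^6 + 15*j^5 + 6*j^4 + 218*j^3 + 1833*j^2 + 375*j - 11600)/(j^9 + 3*j^8 - 72*j^7 - 224*j^6 + 1650*j^5 + 5550*j^4 - 10000*j^3 - 45000*j^2 - 46875*j - 15625)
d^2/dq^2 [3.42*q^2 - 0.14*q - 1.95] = 6.84000000000000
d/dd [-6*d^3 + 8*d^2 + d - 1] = -18*d^2 + 16*d + 1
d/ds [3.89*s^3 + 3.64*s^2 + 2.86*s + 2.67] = 11.67*s^2 + 7.28*s + 2.86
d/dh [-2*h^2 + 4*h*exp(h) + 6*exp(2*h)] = 4*h*exp(h) - 4*h + 12*exp(2*h) + 4*exp(h)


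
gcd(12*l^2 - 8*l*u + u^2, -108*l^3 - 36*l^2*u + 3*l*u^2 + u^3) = -6*l + u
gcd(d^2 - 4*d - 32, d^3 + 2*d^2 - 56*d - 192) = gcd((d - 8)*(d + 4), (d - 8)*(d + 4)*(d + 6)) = d^2 - 4*d - 32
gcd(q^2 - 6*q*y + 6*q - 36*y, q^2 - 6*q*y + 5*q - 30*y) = -q + 6*y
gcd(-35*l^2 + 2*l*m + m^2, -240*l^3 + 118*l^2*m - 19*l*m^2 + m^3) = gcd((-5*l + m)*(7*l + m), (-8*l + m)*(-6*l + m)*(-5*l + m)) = 5*l - m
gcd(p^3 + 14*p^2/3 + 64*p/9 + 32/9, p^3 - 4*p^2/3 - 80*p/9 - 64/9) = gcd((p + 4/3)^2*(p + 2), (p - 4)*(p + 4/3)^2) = p^2 + 8*p/3 + 16/9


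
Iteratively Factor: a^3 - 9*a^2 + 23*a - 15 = (a - 1)*(a^2 - 8*a + 15) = (a - 3)*(a - 1)*(a - 5)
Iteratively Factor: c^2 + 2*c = (c + 2)*(c)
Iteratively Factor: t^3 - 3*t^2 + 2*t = (t - 1)*(t^2 - 2*t) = t*(t - 1)*(t - 2)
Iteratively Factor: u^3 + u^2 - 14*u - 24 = (u - 4)*(u^2 + 5*u + 6) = (u - 4)*(u + 3)*(u + 2)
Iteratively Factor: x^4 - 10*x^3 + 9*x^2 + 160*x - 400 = (x - 5)*(x^3 - 5*x^2 - 16*x + 80) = (x - 5)*(x + 4)*(x^2 - 9*x + 20) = (x - 5)*(x - 4)*(x + 4)*(x - 5)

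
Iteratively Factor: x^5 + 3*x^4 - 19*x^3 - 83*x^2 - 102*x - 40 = (x + 1)*(x^4 + 2*x^3 - 21*x^2 - 62*x - 40) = (x + 1)*(x + 4)*(x^3 - 2*x^2 - 13*x - 10) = (x - 5)*(x + 1)*(x + 4)*(x^2 + 3*x + 2) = (x - 5)*(x + 1)*(x + 2)*(x + 4)*(x + 1)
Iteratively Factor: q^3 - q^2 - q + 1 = (q + 1)*(q^2 - 2*q + 1) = (q - 1)*(q + 1)*(q - 1)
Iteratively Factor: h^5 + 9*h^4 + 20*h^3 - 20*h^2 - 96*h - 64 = (h + 4)*(h^4 + 5*h^3 - 20*h - 16) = (h + 1)*(h + 4)*(h^3 + 4*h^2 - 4*h - 16) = (h + 1)*(h + 2)*(h + 4)*(h^2 + 2*h - 8) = (h + 1)*(h + 2)*(h + 4)^2*(h - 2)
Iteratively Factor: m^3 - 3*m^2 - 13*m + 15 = (m - 1)*(m^2 - 2*m - 15) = (m - 5)*(m - 1)*(m + 3)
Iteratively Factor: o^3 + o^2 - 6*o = (o + 3)*(o^2 - 2*o) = (o - 2)*(o + 3)*(o)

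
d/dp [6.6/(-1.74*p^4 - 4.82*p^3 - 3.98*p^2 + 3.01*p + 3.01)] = (45.936*p^3 + 95.436*p^2 + 52.536*p - 19.866)/(1.74*p^4 + 4.82*p^3 + 3.98*p^2 - 3.01*p - 3.01)^2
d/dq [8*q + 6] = 8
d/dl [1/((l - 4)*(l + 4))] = -2*l/(l^4 - 32*l^2 + 256)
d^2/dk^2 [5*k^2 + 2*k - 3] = 10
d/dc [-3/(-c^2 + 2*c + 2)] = 6*(1 - c)/(-c^2 + 2*c + 2)^2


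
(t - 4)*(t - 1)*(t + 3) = t^3 - 2*t^2 - 11*t + 12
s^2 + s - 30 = (s - 5)*(s + 6)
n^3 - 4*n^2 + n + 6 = (n - 3)*(n - 2)*(n + 1)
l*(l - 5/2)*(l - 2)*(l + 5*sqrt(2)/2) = l^4 - 9*l^3/2 + 5*sqrt(2)*l^3/2 - 45*sqrt(2)*l^2/4 + 5*l^2 + 25*sqrt(2)*l/2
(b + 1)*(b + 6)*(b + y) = b^3 + b^2*y + 7*b^2 + 7*b*y + 6*b + 6*y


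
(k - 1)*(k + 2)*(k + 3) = k^3 + 4*k^2 + k - 6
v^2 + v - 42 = (v - 6)*(v + 7)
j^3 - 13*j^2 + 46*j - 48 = (j - 8)*(j - 3)*(j - 2)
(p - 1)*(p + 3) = p^2 + 2*p - 3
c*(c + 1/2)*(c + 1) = c^3 + 3*c^2/2 + c/2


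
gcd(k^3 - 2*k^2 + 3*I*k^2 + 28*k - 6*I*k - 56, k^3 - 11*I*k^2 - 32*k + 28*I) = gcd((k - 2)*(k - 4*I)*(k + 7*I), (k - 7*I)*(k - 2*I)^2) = 1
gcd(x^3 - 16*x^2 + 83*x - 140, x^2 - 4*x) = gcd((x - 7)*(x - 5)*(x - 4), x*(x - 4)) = x - 4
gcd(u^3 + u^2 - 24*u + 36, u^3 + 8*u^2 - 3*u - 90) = u^2 + 3*u - 18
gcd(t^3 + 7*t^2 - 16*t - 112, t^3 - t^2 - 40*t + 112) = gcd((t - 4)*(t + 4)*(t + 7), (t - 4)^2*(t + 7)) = t^2 + 3*t - 28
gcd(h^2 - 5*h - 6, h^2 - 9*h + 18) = h - 6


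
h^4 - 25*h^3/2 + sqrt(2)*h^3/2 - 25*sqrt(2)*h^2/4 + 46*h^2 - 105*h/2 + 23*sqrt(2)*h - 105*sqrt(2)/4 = (h - 7)*(h - 3)*(h - 5/2)*(h + sqrt(2)/2)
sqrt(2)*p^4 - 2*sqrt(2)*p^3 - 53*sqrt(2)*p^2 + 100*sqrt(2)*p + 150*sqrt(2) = (p - 3)*(p - 5*sqrt(2))*(p + 5*sqrt(2))*(sqrt(2)*p + sqrt(2))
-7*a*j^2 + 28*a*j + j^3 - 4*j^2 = j*(-7*a + j)*(j - 4)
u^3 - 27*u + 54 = (u - 3)^2*(u + 6)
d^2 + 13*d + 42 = (d + 6)*(d + 7)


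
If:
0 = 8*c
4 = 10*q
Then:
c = 0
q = 2/5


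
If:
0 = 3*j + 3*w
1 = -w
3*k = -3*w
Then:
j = 1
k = 1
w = -1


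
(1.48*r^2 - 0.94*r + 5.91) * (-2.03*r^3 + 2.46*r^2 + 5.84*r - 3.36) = -3.0044*r^5 + 5.549*r^4 - 5.6665*r^3 + 4.0762*r^2 + 37.6728*r - 19.8576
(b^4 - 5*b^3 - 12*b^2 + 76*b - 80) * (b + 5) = b^5 - 37*b^3 + 16*b^2 + 300*b - 400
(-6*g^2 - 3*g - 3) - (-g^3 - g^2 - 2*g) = g^3 - 5*g^2 - g - 3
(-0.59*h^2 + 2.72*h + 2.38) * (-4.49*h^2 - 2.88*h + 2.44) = 2.6491*h^4 - 10.5136*h^3 - 19.9594*h^2 - 0.217599999999999*h + 5.8072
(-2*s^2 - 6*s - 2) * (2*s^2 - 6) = -4*s^4 - 12*s^3 + 8*s^2 + 36*s + 12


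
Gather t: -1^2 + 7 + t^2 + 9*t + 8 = t^2 + 9*t + 14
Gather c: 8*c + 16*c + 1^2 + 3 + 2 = 24*c + 6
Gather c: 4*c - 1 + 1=4*c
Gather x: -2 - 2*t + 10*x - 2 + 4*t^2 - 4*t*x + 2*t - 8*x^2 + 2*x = 4*t^2 - 8*x^2 + x*(12 - 4*t) - 4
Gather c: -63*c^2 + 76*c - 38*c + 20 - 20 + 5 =-63*c^2 + 38*c + 5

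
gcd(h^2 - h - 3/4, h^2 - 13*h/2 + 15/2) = h - 3/2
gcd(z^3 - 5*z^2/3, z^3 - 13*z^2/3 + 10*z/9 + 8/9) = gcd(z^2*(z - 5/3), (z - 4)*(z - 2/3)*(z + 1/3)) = 1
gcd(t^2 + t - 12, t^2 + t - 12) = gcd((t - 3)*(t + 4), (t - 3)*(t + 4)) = t^2 + t - 12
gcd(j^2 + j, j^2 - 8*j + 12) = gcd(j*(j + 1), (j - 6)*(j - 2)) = 1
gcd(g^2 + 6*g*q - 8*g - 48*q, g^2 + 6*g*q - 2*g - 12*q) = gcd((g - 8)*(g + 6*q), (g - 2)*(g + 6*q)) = g + 6*q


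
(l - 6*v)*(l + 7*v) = l^2 + l*v - 42*v^2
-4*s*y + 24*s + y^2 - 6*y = (-4*s + y)*(y - 6)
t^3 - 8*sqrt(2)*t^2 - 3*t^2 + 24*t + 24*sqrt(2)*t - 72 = (t - 3)*(t - 6*sqrt(2))*(t - 2*sqrt(2))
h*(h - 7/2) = h^2 - 7*h/2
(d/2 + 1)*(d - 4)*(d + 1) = d^3/2 - d^2/2 - 5*d - 4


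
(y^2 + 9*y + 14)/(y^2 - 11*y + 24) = (y^2 + 9*y + 14)/(y^2 - 11*y + 24)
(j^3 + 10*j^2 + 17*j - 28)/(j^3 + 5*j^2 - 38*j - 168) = (j - 1)/(j - 6)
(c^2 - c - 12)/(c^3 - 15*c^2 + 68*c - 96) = (c + 3)/(c^2 - 11*c + 24)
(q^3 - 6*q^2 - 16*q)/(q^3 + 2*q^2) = (q - 8)/q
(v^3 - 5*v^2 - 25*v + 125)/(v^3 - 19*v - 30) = (v^2 - 25)/(v^2 + 5*v + 6)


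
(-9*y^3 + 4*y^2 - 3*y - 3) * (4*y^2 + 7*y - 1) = -36*y^5 - 47*y^4 + 25*y^3 - 37*y^2 - 18*y + 3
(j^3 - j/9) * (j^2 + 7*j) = j^5 + 7*j^4 - j^3/9 - 7*j^2/9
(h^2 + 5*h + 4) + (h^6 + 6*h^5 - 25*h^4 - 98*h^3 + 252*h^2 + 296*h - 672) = h^6 + 6*h^5 - 25*h^4 - 98*h^3 + 253*h^2 + 301*h - 668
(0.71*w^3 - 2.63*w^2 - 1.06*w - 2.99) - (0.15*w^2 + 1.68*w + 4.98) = 0.71*w^3 - 2.78*w^2 - 2.74*w - 7.97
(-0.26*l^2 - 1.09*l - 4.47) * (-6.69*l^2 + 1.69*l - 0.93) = 1.7394*l^4 + 6.8527*l^3 + 28.304*l^2 - 6.5406*l + 4.1571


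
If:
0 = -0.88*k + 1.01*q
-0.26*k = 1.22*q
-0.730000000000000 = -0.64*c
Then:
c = 1.14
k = 0.00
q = 0.00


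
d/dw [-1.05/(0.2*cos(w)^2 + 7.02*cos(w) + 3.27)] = -(0.42*cos(w) + 7.371)*sin(w)/(0.2*cos(w)^2 + 7.02*cos(w) + 3.27)^2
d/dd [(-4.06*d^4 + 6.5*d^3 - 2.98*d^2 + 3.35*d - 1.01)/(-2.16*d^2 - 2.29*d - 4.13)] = (17.5392*d^5 + 13.8522*d^4 + 37.3012*d^3 - 66.4748*d^2 + 20.2516*d - 16.1484)/(4.6656*d^4 + 9.8928*d^3 + 23.0857*d^2 + 18.9154*d + 17.0569)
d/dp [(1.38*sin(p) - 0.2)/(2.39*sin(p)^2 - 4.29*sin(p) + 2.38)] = (-3.2982*sin(p)^2 + 0.956*sin(p) + 2.4264)*cos(p)/(5.7121*sin(p)^4 - 20.5062*sin(p)^3 + 29.7805*sin(p)^2 - 20.4204*sin(p) + 5.6644)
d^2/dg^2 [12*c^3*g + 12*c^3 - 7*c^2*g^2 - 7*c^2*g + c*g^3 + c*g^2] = 2*c*(-7*c + 3*g + 1)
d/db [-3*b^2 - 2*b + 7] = -6*b - 2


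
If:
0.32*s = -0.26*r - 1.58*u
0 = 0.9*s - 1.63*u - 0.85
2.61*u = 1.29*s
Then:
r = -38.14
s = 9.01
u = 4.45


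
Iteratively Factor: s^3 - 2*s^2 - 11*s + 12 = (s - 4)*(s^2 + 2*s - 3) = (s - 4)*(s + 3)*(s - 1)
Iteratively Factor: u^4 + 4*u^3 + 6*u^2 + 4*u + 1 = (u + 1)*(u^3 + 3*u^2 + 3*u + 1) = (u + 1)^2*(u^2 + 2*u + 1) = (u + 1)^3*(u + 1)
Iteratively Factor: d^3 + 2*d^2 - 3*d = (d)*(d^2 + 2*d - 3) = d*(d + 3)*(d - 1)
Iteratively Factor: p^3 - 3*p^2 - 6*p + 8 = (p - 4)*(p^2 + p - 2) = (p - 4)*(p - 1)*(p + 2)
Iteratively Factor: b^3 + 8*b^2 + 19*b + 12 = (b + 3)*(b^2 + 5*b + 4) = (b + 3)*(b + 4)*(b + 1)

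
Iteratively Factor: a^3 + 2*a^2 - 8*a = (a)*(a^2 + 2*a - 8) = a*(a - 2)*(a + 4)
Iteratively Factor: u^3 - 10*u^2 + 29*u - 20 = (u - 4)*(u^2 - 6*u + 5) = (u - 5)*(u - 4)*(u - 1)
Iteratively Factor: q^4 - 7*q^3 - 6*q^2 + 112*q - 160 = (q + 4)*(q^3 - 11*q^2 + 38*q - 40) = (q - 5)*(q + 4)*(q^2 - 6*q + 8) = (q - 5)*(q - 2)*(q + 4)*(q - 4)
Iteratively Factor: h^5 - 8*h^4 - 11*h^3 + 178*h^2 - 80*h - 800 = (h - 4)*(h^4 - 4*h^3 - 27*h^2 + 70*h + 200) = (h - 5)*(h - 4)*(h^3 + h^2 - 22*h - 40) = (h - 5)*(h - 4)*(h + 4)*(h^2 - 3*h - 10) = (h - 5)^2*(h - 4)*(h + 4)*(h + 2)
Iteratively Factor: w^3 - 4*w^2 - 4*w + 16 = (w - 4)*(w^2 - 4) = (w - 4)*(w - 2)*(w + 2)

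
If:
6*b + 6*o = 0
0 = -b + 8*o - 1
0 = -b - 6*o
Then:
No Solution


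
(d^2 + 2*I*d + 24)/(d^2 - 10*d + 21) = (d^2 + 2*I*d + 24)/(d^2 - 10*d + 21)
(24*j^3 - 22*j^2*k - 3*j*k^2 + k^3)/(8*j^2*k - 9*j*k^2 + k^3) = (24*j^2 + 2*j*k - k^2)/(k*(8*j - k))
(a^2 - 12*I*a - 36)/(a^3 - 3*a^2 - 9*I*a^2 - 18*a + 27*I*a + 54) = (a - 6*I)/(a^2 - 3*a*(1 + I) + 9*I)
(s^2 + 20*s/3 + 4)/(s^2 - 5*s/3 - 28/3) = (3*s^2 + 20*s + 12)/(3*s^2 - 5*s - 28)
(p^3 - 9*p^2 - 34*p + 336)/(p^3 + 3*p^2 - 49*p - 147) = (p^2 - 2*p - 48)/(p^2 + 10*p + 21)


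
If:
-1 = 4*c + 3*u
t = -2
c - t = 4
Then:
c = 2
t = -2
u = -3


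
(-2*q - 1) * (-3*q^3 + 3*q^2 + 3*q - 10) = 6*q^4 - 3*q^3 - 9*q^2 + 17*q + 10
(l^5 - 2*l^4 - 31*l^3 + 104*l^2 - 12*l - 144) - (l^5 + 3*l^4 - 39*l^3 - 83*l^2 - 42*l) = -5*l^4 + 8*l^3 + 187*l^2 + 30*l - 144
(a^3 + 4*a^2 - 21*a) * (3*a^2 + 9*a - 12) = 3*a^5 + 21*a^4 - 39*a^3 - 237*a^2 + 252*a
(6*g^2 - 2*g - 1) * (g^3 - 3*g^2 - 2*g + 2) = 6*g^5 - 20*g^4 - 7*g^3 + 19*g^2 - 2*g - 2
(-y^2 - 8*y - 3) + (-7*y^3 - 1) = -7*y^3 - y^2 - 8*y - 4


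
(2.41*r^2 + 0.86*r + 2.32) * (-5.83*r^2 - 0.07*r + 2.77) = -14.0503*r^4 - 5.1825*r^3 - 6.9101*r^2 + 2.2198*r + 6.4264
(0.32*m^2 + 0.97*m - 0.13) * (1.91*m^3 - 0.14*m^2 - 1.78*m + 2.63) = 0.6112*m^5 + 1.8079*m^4 - 0.9537*m^3 - 0.8668*m^2 + 2.7825*m - 0.3419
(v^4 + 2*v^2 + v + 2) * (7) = 7*v^4 + 14*v^2 + 7*v + 14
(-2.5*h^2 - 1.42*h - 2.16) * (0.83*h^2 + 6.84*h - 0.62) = -2.075*h^4 - 18.2786*h^3 - 9.9556*h^2 - 13.894*h + 1.3392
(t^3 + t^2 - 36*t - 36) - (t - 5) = t^3 + t^2 - 37*t - 31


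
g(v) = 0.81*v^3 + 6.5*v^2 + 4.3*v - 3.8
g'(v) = 2.43*v^2 + 13.0*v + 4.3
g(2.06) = 39.72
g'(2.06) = 41.39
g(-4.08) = 31.84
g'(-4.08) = -8.29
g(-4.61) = 35.16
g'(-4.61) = -3.99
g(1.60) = 23.04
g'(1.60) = 31.32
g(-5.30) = 35.40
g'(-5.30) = 3.66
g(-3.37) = 24.53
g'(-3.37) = -11.91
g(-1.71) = 3.80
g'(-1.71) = -10.82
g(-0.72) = -3.83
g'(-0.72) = -3.80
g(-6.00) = 29.44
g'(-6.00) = 13.78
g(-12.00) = -519.08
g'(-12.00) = 198.22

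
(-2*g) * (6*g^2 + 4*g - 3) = -12*g^3 - 8*g^2 + 6*g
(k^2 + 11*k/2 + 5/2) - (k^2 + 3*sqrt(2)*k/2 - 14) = -3*sqrt(2)*k/2 + 11*k/2 + 33/2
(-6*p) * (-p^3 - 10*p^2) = 6*p^4 + 60*p^3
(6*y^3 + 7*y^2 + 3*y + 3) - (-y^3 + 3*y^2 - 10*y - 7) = 7*y^3 + 4*y^2 + 13*y + 10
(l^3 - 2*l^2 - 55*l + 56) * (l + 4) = l^4 + 2*l^3 - 63*l^2 - 164*l + 224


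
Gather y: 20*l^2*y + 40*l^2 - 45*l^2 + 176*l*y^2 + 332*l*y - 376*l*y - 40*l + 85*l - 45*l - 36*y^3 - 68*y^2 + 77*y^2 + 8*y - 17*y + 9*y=-5*l^2 - 36*y^3 + y^2*(176*l + 9) + y*(20*l^2 - 44*l)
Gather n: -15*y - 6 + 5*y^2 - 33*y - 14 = 5*y^2 - 48*y - 20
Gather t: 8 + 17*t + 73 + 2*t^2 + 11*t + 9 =2*t^2 + 28*t + 90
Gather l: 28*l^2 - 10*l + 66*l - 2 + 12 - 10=28*l^2 + 56*l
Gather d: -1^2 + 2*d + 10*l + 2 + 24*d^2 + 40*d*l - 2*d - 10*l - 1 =24*d^2 + 40*d*l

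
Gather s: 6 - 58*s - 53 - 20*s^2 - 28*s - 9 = -20*s^2 - 86*s - 56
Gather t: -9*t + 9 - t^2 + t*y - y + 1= -t^2 + t*(y - 9) - y + 10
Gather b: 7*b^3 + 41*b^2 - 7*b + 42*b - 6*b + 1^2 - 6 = 7*b^3 + 41*b^2 + 29*b - 5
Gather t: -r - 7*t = -r - 7*t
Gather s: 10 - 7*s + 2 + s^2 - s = s^2 - 8*s + 12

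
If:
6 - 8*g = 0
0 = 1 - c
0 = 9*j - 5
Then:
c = 1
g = 3/4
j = 5/9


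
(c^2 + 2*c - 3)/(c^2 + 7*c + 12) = (c - 1)/(c + 4)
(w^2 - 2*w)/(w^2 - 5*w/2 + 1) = 2*w/(2*w - 1)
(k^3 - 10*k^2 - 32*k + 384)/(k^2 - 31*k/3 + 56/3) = 3*(k^2 - 2*k - 48)/(3*k - 7)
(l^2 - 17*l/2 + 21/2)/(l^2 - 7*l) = (l - 3/2)/l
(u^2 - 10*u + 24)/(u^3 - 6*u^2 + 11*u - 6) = (u^2 - 10*u + 24)/(u^3 - 6*u^2 + 11*u - 6)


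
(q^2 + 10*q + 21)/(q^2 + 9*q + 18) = (q + 7)/(q + 6)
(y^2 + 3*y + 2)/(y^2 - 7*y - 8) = (y + 2)/(y - 8)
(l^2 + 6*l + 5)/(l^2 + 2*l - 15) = (l + 1)/(l - 3)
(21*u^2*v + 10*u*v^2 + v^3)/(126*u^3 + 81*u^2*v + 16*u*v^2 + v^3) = v/(6*u + v)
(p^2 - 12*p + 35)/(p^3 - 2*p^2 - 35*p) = (p - 5)/(p*(p + 5))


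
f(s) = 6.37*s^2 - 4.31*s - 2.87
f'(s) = 12.74*s - 4.31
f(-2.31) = 41.08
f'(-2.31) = -33.74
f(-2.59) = 51.02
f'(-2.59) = -37.31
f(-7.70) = 407.99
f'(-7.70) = -102.41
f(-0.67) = 2.88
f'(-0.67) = -12.85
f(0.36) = -3.60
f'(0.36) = 0.28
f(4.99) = 134.24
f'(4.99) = 59.26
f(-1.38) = 15.21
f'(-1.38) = -21.89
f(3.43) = 57.29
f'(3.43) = 39.39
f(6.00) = 200.59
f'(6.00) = 72.13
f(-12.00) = 966.13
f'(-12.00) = -157.19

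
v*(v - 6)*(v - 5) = v^3 - 11*v^2 + 30*v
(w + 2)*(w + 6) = w^2 + 8*w + 12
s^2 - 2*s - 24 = (s - 6)*(s + 4)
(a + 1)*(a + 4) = a^2 + 5*a + 4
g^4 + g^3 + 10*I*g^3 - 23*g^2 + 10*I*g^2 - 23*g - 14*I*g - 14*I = (g + 2*I)*(g + 7*I)*(-I*g + 1)*(I*g + I)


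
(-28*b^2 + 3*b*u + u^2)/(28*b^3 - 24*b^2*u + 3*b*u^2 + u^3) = (-4*b + u)/(4*b^2 - 4*b*u + u^2)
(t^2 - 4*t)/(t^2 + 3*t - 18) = t*(t - 4)/(t^2 + 3*t - 18)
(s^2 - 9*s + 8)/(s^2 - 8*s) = (s - 1)/s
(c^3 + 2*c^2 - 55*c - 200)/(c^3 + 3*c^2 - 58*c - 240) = (c + 5)/(c + 6)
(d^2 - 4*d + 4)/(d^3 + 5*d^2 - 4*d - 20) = (d - 2)/(d^2 + 7*d + 10)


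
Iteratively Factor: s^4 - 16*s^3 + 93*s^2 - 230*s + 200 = (s - 5)*(s^3 - 11*s^2 + 38*s - 40) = (s - 5)*(s - 2)*(s^2 - 9*s + 20) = (s - 5)^2*(s - 2)*(s - 4)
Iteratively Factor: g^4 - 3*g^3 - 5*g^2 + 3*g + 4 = (g + 1)*(g^3 - 4*g^2 - g + 4) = (g - 4)*(g + 1)*(g^2 - 1) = (g - 4)*(g + 1)^2*(g - 1)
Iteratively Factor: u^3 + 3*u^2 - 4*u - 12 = (u + 3)*(u^2 - 4) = (u + 2)*(u + 3)*(u - 2)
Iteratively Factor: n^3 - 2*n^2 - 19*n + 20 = (n - 5)*(n^2 + 3*n - 4) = (n - 5)*(n + 4)*(n - 1)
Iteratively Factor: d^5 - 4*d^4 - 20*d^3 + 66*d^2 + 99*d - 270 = (d + 3)*(d^4 - 7*d^3 + d^2 + 63*d - 90) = (d - 3)*(d + 3)*(d^3 - 4*d^2 - 11*d + 30) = (d - 3)*(d + 3)^2*(d^2 - 7*d + 10) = (d - 5)*(d - 3)*(d + 3)^2*(d - 2)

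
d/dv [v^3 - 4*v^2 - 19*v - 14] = 3*v^2 - 8*v - 19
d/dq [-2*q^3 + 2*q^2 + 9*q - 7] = -6*q^2 + 4*q + 9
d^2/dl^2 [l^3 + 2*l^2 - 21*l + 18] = 6*l + 4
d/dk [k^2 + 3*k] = 2*k + 3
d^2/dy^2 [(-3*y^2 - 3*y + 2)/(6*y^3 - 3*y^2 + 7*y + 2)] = 8*(-27*y^6 - 81*y^5 + 243*y^4 + 117*y^2 - 63*y + 35)/(216*y^9 - 324*y^8 + 918*y^7 - 567*y^6 + 855*y^5 + 117*y^4 + 163*y^3 + 258*y^2 + 84*y + 8)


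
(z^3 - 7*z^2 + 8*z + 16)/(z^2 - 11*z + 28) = (z^2 - 3*z - 4)/(z - 7)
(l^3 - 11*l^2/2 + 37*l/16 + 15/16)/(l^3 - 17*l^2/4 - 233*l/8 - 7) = (4*l^2 - 23*l + 15)/(2*(2*l^2 - 9*l - 56))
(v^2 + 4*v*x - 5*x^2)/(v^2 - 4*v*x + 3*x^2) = (-v - 5*x)/(-v + 3*x)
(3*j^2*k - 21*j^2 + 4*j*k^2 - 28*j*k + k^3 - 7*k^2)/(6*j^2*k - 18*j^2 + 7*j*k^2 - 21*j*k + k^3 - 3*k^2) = (3*j*k - 21*j + k^2 - 7*k)/(6*j*k - 18*j + k^2 - 3*k)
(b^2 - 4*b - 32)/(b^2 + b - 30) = (b^2 - 4*b - 32)/(b^2 + b - 30)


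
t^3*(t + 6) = t^4 + 6*t^3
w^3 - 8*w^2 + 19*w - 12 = (w - 4)*(w - 3)*(w - 1)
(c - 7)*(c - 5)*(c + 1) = c^3 - 11*c^2 + 23*c + 35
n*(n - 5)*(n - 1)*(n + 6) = n^4 - 31*n^2 + 30*n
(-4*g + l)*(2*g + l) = -8*g^2 - 2*g*l + l^2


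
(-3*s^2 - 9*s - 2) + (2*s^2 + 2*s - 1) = -s^2 - 7*s - 3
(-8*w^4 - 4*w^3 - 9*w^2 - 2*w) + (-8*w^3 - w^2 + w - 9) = -8*w^4 - 12*w^3 - 10*w^2 - w - 9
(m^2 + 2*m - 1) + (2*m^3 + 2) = 2*m^3 + m^2 + 2*m + 1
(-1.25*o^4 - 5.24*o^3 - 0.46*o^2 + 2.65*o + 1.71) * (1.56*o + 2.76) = -1.95*o^5 - 11.6244*o^4 - 15.18*o^3 + 2.8644*o^2 + 9.9816*o + 4.7196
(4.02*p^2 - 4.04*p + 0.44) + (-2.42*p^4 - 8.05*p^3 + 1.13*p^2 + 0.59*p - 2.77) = -2.42*p^4 - 8.05*p^3 + 5.15*p^2 - 3.45*p - 2.33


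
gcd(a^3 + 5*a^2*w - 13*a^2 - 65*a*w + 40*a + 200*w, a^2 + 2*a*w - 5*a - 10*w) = a - 5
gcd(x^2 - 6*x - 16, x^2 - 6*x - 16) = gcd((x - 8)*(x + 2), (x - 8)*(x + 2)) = x^2 - 6*x - 16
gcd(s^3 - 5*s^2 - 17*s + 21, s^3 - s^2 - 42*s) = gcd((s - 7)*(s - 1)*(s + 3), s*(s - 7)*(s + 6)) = s - 7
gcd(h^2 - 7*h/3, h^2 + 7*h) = h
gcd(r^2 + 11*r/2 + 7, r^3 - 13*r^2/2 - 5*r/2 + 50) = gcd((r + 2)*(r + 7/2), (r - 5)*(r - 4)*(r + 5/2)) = 1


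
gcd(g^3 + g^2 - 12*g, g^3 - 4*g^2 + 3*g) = g^2 - 3*g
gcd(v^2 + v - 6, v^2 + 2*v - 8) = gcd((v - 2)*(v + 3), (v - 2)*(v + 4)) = v - 2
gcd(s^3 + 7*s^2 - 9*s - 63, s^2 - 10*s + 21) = s - 3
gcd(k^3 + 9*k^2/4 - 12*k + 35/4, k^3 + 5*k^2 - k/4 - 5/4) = k + 5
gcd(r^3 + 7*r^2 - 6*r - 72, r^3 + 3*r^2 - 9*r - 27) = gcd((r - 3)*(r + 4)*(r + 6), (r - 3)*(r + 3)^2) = r - 3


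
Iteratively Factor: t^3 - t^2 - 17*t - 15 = (t + 1)*(t^2 - 2*t - 15) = (t - 5)*(t + 1)*(t + 3)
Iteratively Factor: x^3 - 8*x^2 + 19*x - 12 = (x - 3)*(x^2 - 5*x + 4) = (x - 3)*(x - 1)*(x - 4)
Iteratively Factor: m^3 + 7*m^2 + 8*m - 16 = (m + 4)*(m^2 + 3*m - 4) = (m - 1)*(m + 4)*(m + 4)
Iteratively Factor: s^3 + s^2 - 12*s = (s)*(s^2 + s - 12) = s*(s - 3)*(s + 4)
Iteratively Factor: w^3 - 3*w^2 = (w - 3)*(w^2) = w*(w - 3)*(w)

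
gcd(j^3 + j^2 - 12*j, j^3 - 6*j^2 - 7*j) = j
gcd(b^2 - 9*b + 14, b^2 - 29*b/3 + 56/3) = b - 7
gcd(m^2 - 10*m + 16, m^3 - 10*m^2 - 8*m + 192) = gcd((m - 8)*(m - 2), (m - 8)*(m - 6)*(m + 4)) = m - 8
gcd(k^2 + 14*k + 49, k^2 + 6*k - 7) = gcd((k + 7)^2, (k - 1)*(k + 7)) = k + 7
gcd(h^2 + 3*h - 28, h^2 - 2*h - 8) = h - 4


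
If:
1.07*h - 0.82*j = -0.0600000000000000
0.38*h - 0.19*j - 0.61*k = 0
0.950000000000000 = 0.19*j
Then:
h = 3.78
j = 5.00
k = 0.79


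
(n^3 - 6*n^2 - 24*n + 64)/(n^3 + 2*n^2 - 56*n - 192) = (n - 2)/(n + 6)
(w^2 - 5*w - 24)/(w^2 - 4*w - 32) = (w + 3)/(w + 4)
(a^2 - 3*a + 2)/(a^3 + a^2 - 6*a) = (a - 1)/(a*(a + 3))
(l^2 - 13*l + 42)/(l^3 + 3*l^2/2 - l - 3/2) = 2*(l^2 - 13*l + 42)/(2*l^3 + 3*l^2 - 2*l - 3)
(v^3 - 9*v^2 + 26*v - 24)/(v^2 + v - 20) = (v^2 - 5*v + 6)/(v + 5)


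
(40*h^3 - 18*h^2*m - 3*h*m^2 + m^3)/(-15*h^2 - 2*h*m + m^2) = (-8*h^2 + 2*h*m + m^2)/(3*h + m)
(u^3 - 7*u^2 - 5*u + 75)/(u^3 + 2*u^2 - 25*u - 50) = (u^2 - 2*u - 15)/(u^2 + 7*u + 10)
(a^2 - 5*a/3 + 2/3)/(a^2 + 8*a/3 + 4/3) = (3*a^2 - 5*a + 2)/(3*a^2 + 8*a + 4)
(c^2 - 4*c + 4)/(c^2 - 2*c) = (c - 2)/c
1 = 1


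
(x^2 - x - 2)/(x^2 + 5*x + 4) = (x - 2)/(x + 4)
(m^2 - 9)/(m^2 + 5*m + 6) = (m - 3)/(m + 2)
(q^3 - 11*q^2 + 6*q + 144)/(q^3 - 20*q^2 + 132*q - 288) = (q + 3)/(q - 6)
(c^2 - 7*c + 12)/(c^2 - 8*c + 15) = (c - 4)/(c - 5)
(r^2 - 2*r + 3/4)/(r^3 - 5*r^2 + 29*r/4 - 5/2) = (2*r - 3)/(2*r^2 - 9*r + 10)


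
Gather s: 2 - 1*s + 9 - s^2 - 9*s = -s^2 - 10*s + 11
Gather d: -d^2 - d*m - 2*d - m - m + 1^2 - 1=-d^2 + d*(-m - 2) - 2*m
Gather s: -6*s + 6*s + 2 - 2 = 0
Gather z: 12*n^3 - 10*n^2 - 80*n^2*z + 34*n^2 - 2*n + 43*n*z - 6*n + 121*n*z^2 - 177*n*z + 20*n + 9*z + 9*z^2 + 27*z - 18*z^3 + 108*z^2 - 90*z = 12*n^3 + 24*n^2 + 12*n - 18*z^3 + z^2*(121*n + 117) + z*(-80*n^2 - 134*n - 54)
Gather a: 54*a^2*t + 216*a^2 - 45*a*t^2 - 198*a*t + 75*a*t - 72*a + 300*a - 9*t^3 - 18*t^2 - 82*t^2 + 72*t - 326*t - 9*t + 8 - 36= a^2*(54*t + 216) + a*(-45*t^2 - 123*t + 228) - 9*t^3 - 100*t^2 - 263*t - 28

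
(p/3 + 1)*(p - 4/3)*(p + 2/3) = p^3/3 + 7*p^2/9 - 26*p/27 - 8/9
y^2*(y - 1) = y^3 - y^2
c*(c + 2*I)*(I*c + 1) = I*c^3 - c^2 + 2*I*c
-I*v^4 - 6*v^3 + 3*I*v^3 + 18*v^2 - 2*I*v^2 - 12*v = v*(v - 2)*(v - 6*I)*(-I*v + I)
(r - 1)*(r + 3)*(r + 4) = r^3 + 6*r^2 + 5*r - 12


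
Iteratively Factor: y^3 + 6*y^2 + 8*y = (y + 2)*(y^2 + 4*y) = y*(y + 2)*(y + 4)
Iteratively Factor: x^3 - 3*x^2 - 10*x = (x + 2)*(x^2 - 5*x) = x*(x + 2)*(x - 5)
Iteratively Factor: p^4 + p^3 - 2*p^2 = (p)*(p^3 + p^2 - 2*p) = p*(p - 1)*(p^2 + 2*p) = p^2*(p - 1)*(p + 2)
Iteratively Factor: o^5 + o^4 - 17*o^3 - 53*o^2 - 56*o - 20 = (o + 1)*(o^4 - 17*o^2 - 36*o - 20) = (o - 5)*(o + 1)*(o^3 + 5*o^2 + 8*o + 4) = (o - 5)*(o + 1)^2*(o^2 + 4*o + 4) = (o - 5)*(o + 1)^2*(o + 2)*(o + 2)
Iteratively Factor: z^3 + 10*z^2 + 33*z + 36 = (z + 3)*(z^2 + 7*z + 12) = (z + 3)^2*(z + 4)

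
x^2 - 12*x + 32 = (x - 8)*(x - 4)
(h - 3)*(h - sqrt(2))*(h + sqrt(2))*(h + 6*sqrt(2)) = h^4 - 3*h^3 + 6*sqrt(2)*h^3 - 18*sqrt(2)*h^2 - 2*h^2 - 12*sqrt(2)*h + 6*h + 36*sqrt(2)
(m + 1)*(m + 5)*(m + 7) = m^3 + 13*m^2 + 47*m + 35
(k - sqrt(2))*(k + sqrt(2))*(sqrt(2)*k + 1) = sqrt(2)*k^3 + k^2 - 2*sqrt(2)*k - 2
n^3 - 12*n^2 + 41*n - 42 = (n - 7)*(n - 3)*(n - 2)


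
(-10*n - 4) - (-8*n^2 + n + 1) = 8*n^2 - 11*n - 5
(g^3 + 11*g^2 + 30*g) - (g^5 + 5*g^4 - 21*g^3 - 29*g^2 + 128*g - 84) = -g^5 - 5*g^4 + 22*g^3 + 40*g^2 - 98*g + 84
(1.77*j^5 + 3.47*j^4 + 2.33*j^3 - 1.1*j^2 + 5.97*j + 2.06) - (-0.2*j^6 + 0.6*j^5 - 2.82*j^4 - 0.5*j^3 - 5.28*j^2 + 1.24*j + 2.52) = 0.2*j^6 + 1.17*j^5 + 6.29*j^4 + 2.83*j^3 + 4.18*j^2 + 4.73*j - 0.46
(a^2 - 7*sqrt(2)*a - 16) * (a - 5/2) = a^3 - 7*sqrt(2)*a^2 - 5*a^2/2 - 16*a + 35*sqrt(2)*a/2 + 40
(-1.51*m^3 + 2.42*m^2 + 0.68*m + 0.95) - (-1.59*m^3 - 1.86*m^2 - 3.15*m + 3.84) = 0.0800000000000001*m^3 + 4.28*m^2 + 3.83*m - 2.89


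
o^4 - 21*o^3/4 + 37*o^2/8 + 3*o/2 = o*(o - 4)*(o - 3/2)*(o + 1/4)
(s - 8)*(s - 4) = s^2 - 12*s + 32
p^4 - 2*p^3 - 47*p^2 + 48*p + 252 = (p - 7)*(p - 3)*(p + 2)*(p + 6)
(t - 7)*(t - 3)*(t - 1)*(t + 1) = t^4 - 10*t^3 + 20*t^2 + 10*t - 21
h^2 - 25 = (h - 5)*(h + 5)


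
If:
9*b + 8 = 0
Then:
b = -8/9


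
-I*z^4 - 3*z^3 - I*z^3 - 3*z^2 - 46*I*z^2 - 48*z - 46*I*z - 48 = (z - 8*I)*(z - I)*(z + 6*I)*(-I*z - I)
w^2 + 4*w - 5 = (w - 1)*(w + 5)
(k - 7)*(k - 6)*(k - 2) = k^3 - 15*k^2 + 68*k - 84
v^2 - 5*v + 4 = (v - 4)*(v - 1)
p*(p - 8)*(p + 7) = p^3 - p^2 - 56*p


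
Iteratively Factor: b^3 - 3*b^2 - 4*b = (b - 4)*(b^2 + b) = b*(b - 4)*(b + 1)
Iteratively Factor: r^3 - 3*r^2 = (r)*(r^2 - 3*r) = r^2*(r - 3)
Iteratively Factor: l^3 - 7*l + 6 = (l + 3)*(l^2 - 3*l + 2) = (l - 1)*(l + 3)*(l - 2)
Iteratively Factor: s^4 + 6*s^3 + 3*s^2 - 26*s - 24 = (s + 4)*(s^3 + 2*s^2 - 5*s - 6) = (s + 1)*(s + 4)*(s^2 + s - 6) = (s + 1)*(s + 3)*(s + 4)*(s - 2)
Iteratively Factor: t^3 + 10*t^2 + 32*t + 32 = (t + 2)*(t^2 + 8*t + 16) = (t + 2)*(t + 4)*(t + 4)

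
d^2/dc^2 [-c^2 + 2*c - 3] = -2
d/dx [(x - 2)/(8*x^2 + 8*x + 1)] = (-8*x^2 + 32*x + 17)/(64*x^4 + 128*x^3 + 80*x^2 + 16*x + 1)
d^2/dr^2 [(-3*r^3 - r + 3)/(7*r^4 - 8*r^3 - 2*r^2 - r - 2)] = 2*(-147*r^9 - 420*r^7 + 1819*r^6 - 3102*r^5 + 993*r^4 + 215*r^3 + 438*r^2 - 150*r - 7)/(343*r^12 - 1176*r^11 + 1050*r^10 + 13*r^9 - 258*r^8 + 468*r^7 - 299*r^6 - 144*r^5 - 42*r^4 - 121*r^3 - 30*r^2 - 12*r - 8)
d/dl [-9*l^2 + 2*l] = 2 - 18*l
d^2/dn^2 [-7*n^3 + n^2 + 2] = 2 - 42*n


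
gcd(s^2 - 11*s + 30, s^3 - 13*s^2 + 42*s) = s - 6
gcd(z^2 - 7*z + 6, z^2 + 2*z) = 1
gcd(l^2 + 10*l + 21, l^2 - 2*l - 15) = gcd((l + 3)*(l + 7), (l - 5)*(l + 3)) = l + 3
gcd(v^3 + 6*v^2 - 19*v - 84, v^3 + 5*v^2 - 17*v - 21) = v + 7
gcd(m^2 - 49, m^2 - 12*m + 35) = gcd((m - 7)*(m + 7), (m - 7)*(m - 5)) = m - 7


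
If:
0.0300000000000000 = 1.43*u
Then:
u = 0.02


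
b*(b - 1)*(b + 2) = b^3 + b^2 - 2*b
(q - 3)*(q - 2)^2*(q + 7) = q^4 - 33*q^2 + 100*q - 84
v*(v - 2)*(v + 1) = v^3 - v^2 - 2*v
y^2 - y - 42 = (y - 7)*(y + 6)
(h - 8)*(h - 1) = h^2 - 9*h + 8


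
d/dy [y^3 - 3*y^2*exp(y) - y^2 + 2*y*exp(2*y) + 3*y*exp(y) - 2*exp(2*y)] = -3*y^2*exp(y) + 3*y^2 + 4*y*exp(2*y) - 3*y*exp(y) - 2*y - 2*exp(2*y) + 3*exp(y)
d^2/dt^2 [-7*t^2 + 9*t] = -14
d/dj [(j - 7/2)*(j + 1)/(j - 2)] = (j^2 - 4*j + 17/2)/(j^2 - 4*j + 4)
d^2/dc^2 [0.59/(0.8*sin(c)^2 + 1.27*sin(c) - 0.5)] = (-1.5104*sin(c)^4 - 1.79832*sin(c)^3 + 0.369989000000001*sin(c)^2 + 3.22199*sin(c) + 2.375222)/(0.8*sin(c)^2 + 1.27*sin(c) - 0.5)^3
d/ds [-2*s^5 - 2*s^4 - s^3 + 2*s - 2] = -10*s^4 - 8*s^3 - 3*s^2 + 2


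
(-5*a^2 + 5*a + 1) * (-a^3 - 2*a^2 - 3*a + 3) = 5*a^5 + 5*a^4 + 4*a^3 - 32*a^2 + 12*a + 3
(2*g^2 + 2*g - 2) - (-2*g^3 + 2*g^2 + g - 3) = 2*g^3 + g + 1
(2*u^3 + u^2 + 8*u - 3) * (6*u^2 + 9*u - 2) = 12*u^5 + 24*u^4 + 53*u^3 + 52*u^2 - 43*u + 6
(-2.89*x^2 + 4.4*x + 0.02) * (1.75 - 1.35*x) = 3.9015*x^3 - 10.9975*x^2 + 7.673*x + 0.035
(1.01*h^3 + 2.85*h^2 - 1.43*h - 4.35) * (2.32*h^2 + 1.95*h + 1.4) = 2.3432*h^5 + 8.5815*h^4 + 3.6539*h^3 - 8.8905*h^2 - 10.4845*h - 6.09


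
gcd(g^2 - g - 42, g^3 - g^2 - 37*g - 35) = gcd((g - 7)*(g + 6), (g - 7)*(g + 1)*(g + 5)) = g - 7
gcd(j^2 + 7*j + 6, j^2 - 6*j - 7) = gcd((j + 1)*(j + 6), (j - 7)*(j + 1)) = j + 1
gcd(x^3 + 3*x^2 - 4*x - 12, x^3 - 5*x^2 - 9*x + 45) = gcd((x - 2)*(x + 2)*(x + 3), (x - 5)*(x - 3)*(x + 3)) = x + 3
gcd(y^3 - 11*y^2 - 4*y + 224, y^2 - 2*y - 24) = y + 4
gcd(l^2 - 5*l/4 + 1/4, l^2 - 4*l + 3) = l - 1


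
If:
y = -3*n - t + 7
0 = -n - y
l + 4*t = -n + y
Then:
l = -6*y - 28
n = -y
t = 2*y + 7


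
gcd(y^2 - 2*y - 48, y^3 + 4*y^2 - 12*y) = y + 6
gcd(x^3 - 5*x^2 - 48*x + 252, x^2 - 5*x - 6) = x - 6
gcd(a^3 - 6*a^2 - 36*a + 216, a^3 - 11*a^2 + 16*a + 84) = a - 6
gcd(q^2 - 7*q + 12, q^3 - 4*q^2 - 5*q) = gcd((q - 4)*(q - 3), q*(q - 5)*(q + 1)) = 1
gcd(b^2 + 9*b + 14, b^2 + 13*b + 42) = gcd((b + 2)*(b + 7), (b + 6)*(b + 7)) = b + 7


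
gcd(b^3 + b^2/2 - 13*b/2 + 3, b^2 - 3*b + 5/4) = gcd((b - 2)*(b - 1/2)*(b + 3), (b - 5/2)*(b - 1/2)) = b - 1/2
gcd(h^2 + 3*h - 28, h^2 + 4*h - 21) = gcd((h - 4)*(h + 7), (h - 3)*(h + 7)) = h + 7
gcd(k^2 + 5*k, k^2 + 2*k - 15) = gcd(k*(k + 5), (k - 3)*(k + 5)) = k + 5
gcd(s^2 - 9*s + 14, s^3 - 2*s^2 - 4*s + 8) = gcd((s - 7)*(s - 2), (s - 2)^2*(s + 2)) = s - 2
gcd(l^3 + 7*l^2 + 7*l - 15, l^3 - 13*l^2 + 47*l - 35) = l - 1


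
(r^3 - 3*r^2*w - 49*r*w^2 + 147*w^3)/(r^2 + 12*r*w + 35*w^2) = (r^2 - 10*r*w + 21*w^2)/(r + 5*w)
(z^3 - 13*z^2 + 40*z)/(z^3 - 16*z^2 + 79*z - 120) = z/(z - 3)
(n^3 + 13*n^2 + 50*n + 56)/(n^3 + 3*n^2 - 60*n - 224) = (n + 2)/(n - 8)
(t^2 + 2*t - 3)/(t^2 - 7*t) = (t^2 + 2*t - 3)/(t*(t - 7))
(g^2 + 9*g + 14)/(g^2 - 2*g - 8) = (g + 7)/(g - 4)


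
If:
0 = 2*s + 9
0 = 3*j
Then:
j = 0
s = -9/2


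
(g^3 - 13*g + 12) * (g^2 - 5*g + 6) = g^5 - 5*g^4 - 7*g^3 + 77*g^2 - 138*g + 72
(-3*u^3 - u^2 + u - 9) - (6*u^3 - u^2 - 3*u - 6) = -9*u^3 + 4*u - 3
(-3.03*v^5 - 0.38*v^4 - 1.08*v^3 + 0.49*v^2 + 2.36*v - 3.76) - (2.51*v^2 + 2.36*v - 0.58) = -3.03*v^5 - 0.38*v^4 - 1.08*v^3 - 2.02*v^2 - 3.18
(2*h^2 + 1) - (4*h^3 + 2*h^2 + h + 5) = -4*h^3 - h - 4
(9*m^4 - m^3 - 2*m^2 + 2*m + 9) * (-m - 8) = -9*m^5 - 71*m^4 + 10*m^3 + 14*m^2 - 25*m - 72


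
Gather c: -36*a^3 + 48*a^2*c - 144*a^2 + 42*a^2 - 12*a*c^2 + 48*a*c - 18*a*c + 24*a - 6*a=-36*a^3 - 102*a^2 - 12*a*c^2 + 18*a + c*(48*a^2 + 30*a)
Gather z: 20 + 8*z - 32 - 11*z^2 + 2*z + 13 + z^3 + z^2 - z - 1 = z^3 - 10*z^2 + 9*z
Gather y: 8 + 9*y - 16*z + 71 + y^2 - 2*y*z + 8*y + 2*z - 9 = y^2 + y*(17 - 2*z) - 14*z + 70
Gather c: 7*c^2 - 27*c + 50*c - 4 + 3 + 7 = 7*c^2 + 23*c + 6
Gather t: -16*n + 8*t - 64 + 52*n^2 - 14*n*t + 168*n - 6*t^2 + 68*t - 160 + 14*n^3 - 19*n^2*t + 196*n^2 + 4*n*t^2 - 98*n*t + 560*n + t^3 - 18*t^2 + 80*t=14*n^3 + 248*n^2 + 712*n + t^3 + t^2*(4*n - 24) + t*(-19*n^2 - 112*n + 156) - 224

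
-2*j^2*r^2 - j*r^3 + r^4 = r^2*(-2*j + r)*(j + r)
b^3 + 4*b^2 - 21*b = b*(b - 3)*(b + 7)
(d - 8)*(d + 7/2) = d^2 - 9*d/2 - 28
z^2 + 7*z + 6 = (z + 1)*(z + 6)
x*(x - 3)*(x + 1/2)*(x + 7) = x^4 + 9*x^3/2 - 19*x^2 - 21*x/2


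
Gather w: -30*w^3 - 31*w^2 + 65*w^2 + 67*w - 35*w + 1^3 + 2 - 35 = -30*w^3 + 34*w^2 + 32*w - 32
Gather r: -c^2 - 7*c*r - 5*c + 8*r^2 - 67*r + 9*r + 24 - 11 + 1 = -c^2 - 5*c + 8*r^2 + r*(-7*c - 58) + 14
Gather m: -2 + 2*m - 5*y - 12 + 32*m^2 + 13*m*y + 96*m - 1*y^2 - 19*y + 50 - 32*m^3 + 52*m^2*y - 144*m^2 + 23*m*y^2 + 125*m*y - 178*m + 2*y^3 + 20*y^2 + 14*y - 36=-32*m^3 + m^2*(52*y - 112) + m*(23*y^2 + 138*y - 80) + 2*y^3 + 19*y^2 - 10*y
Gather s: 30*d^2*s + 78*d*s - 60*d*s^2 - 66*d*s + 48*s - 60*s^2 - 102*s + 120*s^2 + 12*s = s^2*(60 - 60*d) + s*(30*d^2 + 12*d - 42)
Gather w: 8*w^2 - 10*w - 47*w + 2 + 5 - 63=8*w^2 - 57*w - 56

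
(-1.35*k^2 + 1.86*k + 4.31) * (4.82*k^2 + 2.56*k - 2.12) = -6.507*k^4 + 5.5092*k^3 + 28.3978*k^2 + 7.0904*k - 9.1372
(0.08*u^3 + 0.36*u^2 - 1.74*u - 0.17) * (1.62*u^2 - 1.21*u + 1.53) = 0.1296*u^5 + 0.4864*u^4 - 3.132*u^3 + 2.3808*u^2 - 2.4565*u - 0.2601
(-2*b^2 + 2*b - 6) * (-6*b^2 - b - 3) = 12*b^4 - 10*b^3 + 40*b^2 + 18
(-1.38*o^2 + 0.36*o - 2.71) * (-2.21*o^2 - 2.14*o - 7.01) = 3.0498*o^4 + 2.1576*o^3 + 14.8925*o^2 + 3.2758*o + 18.9971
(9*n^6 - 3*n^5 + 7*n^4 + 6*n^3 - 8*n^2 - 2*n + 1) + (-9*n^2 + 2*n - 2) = 9*n^6 - 3*n^5 + 7*n^4 + 6*n^3 - 17*n^2 - 1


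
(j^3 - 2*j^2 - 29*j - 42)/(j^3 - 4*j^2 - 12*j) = (j^2 - 4*j - 21)/(j*(j - 6))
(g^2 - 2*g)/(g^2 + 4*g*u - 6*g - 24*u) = g*(g - 2)/(g^2 + 4*g*u - 6*g - 24*u)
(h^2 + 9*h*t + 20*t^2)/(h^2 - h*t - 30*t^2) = (-h - 4*t)/(-h + 6*t)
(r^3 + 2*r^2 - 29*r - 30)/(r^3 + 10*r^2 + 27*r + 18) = (r - 5)/(r + 3)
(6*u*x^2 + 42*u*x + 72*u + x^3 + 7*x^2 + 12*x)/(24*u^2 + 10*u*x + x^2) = (x^2 + 7*x + 12)/(4*u + x)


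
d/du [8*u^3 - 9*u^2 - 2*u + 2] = 24*u^2 - 18*u - 2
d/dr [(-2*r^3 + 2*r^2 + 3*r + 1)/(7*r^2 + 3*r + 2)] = (-14*r^4 - 12*r^3 - 27*r^2 - 6*r + 3)/(49*r^4 + 42*r^3 + 37*r^2 + 12*r + 4)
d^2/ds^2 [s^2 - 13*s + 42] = 2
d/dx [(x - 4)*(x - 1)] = 2*x - 5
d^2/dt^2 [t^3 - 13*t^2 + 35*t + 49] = 6*t - 26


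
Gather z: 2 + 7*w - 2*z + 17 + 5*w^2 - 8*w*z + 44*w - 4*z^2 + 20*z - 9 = 5*w^2 + 51*w - 4*z^2 + z*(18 - 8*w) + 10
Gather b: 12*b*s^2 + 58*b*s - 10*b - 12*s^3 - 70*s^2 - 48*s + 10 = b*(12*s^2 + 58*s - 10) - 12*s^3 - 70*s^2 - 48*s + 10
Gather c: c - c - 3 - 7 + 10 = 0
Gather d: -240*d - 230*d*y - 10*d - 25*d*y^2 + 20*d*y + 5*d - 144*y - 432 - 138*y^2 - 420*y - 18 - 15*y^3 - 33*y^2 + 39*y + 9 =d*(-25*y^2 - 210*y - 245) - 15*y^3 - 171*y^2 - 525*y - 441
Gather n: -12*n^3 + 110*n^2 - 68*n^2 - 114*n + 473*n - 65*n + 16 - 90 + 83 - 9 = -12*n^3 + 42*n^2 + 294*n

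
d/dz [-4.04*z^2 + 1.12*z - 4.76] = 1.12 - 8.08*z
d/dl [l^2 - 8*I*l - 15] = 2*l - 8*I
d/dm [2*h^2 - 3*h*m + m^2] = -3*h + 2*m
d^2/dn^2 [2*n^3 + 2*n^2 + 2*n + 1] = 12*n + 4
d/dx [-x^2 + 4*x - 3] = 4 - 2*x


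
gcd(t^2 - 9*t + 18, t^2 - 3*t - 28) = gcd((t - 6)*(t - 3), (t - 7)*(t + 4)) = 1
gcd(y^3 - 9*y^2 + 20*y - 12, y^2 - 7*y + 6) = y^2 - 7*y + 6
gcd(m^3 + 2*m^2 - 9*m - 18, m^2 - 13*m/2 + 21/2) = m - 3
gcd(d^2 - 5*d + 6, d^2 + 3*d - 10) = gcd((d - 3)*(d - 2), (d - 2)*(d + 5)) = d - 2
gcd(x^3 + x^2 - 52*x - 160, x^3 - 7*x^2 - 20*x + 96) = x^2 - 4*x - 32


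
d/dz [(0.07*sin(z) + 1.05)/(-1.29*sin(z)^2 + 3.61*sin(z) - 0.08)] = (0.0903*sin(z)^2 + 2.709*sin(z) - 3.7961)*cos(z)/(1.6641*sin(z)^4 - 9.3138*sin(z)^3 + 13.2385*sin(z)^2 - 0.5776*sin(z) + 0.0064)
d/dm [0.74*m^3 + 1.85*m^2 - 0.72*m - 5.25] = 2.22*m^2 + 3.7*m - 0.72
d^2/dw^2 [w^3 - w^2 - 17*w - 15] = 6*w - 2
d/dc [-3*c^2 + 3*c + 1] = 3 - 6*c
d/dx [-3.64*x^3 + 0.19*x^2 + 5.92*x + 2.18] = -10.92*x^2 + 0.38*x + 5.92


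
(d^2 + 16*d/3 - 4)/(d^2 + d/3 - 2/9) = 3*(3*d^2 + 16*d - 12)/(9*d^2 + 3*d - 2)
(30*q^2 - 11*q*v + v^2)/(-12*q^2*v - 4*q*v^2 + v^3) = (-5*q + v)/(v*(2*q + v))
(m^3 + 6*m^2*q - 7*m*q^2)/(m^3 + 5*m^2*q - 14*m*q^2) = (-m + q)/(-m + 2*q)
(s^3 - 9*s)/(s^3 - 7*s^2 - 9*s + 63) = s/(s - 7)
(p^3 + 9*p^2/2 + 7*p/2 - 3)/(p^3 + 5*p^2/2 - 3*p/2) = (p + 2)/p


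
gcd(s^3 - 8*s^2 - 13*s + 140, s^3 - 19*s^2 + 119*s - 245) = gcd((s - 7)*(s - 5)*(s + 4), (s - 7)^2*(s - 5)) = s^2 - 12*s + 35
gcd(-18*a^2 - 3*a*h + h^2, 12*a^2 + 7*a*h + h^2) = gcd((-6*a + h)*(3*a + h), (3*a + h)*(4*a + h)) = 3*a + h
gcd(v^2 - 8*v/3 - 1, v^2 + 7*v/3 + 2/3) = v + 1/3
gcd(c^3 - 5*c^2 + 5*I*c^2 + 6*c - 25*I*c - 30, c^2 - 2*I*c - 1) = c - I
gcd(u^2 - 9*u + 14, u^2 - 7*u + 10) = u - 2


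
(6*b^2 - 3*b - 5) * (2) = 12*b^2 - 6*b - 10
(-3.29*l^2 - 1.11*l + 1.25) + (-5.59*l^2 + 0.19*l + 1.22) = -8.88*l^2 - 0.92*l + 2.47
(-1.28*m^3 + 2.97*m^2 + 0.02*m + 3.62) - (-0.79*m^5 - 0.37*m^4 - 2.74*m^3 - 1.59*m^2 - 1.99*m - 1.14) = 0.79*m^5 + 0.37*m^4 + 1.46*m^3 + 4.56*m^2 + 2.01*m + 4.76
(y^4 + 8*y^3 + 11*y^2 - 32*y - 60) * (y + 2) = y^5 + 10*y^4 + 27*y^3 - 10*y^2 - 124*y - 120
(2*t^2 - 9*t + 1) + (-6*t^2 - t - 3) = -4*t^2 - 10*t - 2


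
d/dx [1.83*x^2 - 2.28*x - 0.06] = 3.66*x - 2.28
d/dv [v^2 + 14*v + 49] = 2*v + 14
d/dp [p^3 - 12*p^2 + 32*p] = 3*p^2 - 24*p + 32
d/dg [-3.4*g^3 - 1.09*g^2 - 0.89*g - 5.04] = -10.2*g^2 - 2.18*g - 0.89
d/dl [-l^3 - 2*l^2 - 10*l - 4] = -3*l^2 - 4*l - 10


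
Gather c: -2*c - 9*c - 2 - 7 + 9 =-11*c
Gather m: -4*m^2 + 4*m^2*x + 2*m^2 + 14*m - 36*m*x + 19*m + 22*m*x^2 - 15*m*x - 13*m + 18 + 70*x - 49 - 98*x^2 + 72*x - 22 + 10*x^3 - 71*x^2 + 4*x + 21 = m^2*(4*x - 2) + m*(22*x^2 - 51*x + 20) + 10*x^3 - 169*x^2 + 146*x - 32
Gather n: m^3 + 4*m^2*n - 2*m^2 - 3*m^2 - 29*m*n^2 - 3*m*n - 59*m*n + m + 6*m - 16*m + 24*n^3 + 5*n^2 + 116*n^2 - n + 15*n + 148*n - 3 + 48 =m^3 - 5*m^2 - 9*m + 24*n^3 + n^2*(121 - 29*m) + n*(4*m^2 - 62*m + 162) + 45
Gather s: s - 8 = s - 8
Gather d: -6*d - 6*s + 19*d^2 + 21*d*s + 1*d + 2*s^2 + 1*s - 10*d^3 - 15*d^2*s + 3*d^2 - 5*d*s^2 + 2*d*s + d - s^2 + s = -10*d^3 + d^2*(22 - 15*s) + d*(-5*s^2 + 23*s - 4) + s^2 - 4*s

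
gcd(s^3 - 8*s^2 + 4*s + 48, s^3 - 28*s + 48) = s - 4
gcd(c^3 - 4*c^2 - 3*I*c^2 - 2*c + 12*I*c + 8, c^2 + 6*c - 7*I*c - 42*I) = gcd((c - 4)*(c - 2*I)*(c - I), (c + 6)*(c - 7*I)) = 1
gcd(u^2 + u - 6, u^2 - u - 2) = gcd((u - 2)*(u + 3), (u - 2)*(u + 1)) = u - 2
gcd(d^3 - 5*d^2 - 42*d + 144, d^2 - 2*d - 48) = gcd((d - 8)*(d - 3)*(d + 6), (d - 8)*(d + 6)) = d^2 - 2*d - 48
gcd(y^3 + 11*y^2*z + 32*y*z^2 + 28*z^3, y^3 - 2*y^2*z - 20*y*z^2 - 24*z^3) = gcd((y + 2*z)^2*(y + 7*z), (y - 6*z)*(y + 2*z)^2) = y^2 + 4*y*z + 4*z^2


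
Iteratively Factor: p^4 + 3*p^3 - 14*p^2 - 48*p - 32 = (p + 2)*(p^3 + p^2 - 16*p - 16) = (p + 2)*(p + 4)*(p^2 - 3*p - 4) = (p + 1)*(p + 2)*(p + 4)*(p - 4)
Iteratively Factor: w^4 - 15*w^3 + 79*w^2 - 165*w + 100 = (w - 4)*(w^3 - 11*w^2 + 35*w - 25) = (w - 5)*(w - 4)*(w^2 - 6*w + 5) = (w - 5)*(w - 4)*(w - 1)*(w - 5)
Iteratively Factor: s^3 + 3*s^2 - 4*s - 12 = (s + 3)*(s^2 - 4) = (s - 2)*(s + 3)*(s + 2)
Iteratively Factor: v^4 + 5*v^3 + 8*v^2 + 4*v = (v + 1)*(v^3 + 4*v^2 + 4*v) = (v + 1)*(v + 2)*(v^2 + 2*v) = v*(v + 1)*(v + 2)*(v + 2)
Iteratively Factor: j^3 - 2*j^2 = (j - 2)*(j^2) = j*(j - 2)*(j)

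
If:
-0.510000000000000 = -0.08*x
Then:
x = 6.38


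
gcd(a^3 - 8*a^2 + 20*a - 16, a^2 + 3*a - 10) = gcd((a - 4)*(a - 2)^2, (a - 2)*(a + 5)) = a - 2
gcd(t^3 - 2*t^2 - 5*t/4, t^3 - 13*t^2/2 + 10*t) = t^2 - 5*t/2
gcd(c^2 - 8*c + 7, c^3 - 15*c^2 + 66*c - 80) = 1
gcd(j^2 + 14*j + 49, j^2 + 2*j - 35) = j + 7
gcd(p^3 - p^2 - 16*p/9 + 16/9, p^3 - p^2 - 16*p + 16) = p - 1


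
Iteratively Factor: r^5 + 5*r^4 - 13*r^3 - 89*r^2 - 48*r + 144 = (r - 1)*(r^4 + 6*r^3 - 7*r^2 - 96*r - 144) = (r - 1)*(r + 4)*(r^3 + 2*r^2 - 15*r - 36) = (r - 4)*(r - 1)*(r + 4)*(r^2 + 6*r + 9) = (r - 4)*(r - 1)*(r + 3)*(r + 4)*(r + 3)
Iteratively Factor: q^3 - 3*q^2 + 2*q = (q)*(q^2 - 3*q + 2) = q*(q - 2)*(q - 1)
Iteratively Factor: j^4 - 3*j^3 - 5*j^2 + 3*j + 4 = (j + 1)*(j^3 - 4*j^2 - j + 4) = (j - 4)*(j + 1)*(j^2 - 1) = (j - 4)*(j - 1)*(j + 1)*(j + 1)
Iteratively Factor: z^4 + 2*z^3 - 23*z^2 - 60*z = (z - 5)*(z^3 + 7*z^2 + 12*z) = z*(z - 5)*(z^2 + 7*z + 12) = z*(z - 5)*(z + 3)*(z + 4)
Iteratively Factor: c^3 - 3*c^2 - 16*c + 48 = (c + 4)*(c^2 - 7*c + 12) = (c - 3)*(c + 4)*(c - 4)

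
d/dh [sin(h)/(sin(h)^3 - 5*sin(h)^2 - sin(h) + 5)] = (-2*sin(h)^3 + 5*sin(h)^2 + 5)/((sin(h) - 5)^2*cos(h)^3)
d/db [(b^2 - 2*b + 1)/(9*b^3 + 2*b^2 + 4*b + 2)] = (-9*b^4 + 36*b^3 - 19*b^2 - 8)/(81*b^6 + 36*b^5 + 76*b^4 + 52*b^3 + 24*b^2 + 16*b + 4)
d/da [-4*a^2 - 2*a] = -8*a - 2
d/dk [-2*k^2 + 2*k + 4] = 2 - 4*k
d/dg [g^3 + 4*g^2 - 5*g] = 3*g^2 + 8*g - 5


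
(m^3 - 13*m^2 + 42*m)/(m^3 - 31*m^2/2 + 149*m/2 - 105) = 2*m/(2*m - 5)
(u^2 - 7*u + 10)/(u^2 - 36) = (u^2 - 7*u + 10)/(u^2 - 36)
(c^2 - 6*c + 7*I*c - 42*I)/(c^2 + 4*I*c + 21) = (c - 6)/(c - 3*I)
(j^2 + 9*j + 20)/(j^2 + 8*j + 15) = (j + 4)/(j + 3)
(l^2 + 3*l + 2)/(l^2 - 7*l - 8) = (l + 2)/(l - 8)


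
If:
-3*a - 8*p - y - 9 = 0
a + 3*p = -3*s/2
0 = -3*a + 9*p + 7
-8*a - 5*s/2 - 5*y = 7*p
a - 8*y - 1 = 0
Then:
No Solution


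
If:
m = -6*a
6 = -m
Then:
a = 1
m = -6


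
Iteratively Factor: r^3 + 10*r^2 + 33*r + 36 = (r + 3)*(r^2 + 7*r + 12) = (r + 3)*(r + 4)*(r + 3)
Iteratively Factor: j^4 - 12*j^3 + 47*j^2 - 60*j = (j - 4)*(j^3 - 8*j^2 + 15*j) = (j - 4)*(j - 3)*(j^2 - 5*j) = (j - 5)*(j - 4)*(j - 3)*(j)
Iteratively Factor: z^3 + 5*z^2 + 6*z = (z)*(z^2 + 5*z + 6) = z*(z + 3)*(z + 2)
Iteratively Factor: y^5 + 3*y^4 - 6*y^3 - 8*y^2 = (y + 4)*(y^4 - y^3 - 2*y^2) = y*(y + 4)*(y^3 - y^2 - 2*y) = y^2*(y + 4)*(y^2 - y - 2) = y^2*(y - 2)*(y + 4)*(y + 1)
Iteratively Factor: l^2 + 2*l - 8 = (l - 2)*(l + 4)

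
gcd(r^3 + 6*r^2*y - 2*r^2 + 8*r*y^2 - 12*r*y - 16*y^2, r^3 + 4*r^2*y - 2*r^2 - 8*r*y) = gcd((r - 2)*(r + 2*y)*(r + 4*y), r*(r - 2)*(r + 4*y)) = r^2 + 4*r*y - 2*r - 8*y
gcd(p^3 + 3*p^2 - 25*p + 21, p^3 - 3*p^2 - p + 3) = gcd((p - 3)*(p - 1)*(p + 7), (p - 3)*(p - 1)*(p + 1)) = p^2 - 4*p + 3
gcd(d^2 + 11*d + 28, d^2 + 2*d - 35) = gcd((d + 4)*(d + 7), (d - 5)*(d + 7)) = d + 7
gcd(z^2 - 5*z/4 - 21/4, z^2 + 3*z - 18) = z - 3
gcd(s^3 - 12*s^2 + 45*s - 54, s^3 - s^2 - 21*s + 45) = s^2 - 6*s + 9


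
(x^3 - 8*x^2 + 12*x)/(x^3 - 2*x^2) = (x - 6)/x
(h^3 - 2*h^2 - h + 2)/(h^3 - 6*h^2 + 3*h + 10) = (h - 1)/(h - 5)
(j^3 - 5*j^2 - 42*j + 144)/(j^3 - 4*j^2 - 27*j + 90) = (j^2 - 2*j - 48)/(j^2 - j - 30)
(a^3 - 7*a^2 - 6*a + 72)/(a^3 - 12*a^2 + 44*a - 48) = (a + 3)/(a - 2)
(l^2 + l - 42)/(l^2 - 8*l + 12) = (l + 7)/(l - 2)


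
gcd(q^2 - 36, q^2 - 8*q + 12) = q - 6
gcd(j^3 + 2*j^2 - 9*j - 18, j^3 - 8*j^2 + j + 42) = j^2 - j - 6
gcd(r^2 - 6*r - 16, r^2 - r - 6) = r + 2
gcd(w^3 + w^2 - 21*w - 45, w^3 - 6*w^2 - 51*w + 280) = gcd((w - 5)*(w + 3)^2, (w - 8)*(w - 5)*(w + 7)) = w - 5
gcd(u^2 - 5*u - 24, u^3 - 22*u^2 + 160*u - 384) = u - 8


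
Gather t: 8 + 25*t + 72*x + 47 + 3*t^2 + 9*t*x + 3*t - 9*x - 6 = 3*t^2 + t*(9*x + 28) + 63*x + 49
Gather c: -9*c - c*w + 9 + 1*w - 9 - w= c*(-w - 9)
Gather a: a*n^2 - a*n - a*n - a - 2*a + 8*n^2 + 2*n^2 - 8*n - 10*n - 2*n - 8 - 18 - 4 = a*(n^2 - 2*n - 3) + 10*n^2 - 20*n - 30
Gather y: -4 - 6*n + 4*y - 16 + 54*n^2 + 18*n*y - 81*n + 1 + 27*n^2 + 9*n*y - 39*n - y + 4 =81*n^2 - 126*n + y*(27*n + 3) - 15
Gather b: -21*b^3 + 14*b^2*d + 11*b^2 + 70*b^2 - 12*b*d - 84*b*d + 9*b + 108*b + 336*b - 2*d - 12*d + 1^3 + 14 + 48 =-21*b^3 + b^2*(14*d + 81) + b*(453 - 96*d) - 14*d + 63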